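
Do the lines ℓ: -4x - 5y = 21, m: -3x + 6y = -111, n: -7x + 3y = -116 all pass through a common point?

Yes

Lines aᵢx + bᵢy = cᵢ with pairwise distinct directions are concurrent exactly when det[aᵢ bᵢ cᵢ] = 0.
Here the determinant is 0.
It vanishes, so the lines are concurrent at (11, -13).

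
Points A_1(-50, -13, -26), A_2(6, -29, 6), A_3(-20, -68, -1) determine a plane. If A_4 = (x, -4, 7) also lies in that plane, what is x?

16

The plane through A_1, A_2, A_3 has equation 1360x − 440y − 2600z = 5320.
Substituting A_4: (1360)x + (-16440) = 5320, so x = 16.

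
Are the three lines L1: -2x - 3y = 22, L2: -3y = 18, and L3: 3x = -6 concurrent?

Yes

Lines aᵢx + bᵢy = cᵢ with pairwise distinct directions are concurrent exactly when det[aᵢ bᵢ cᵢ] = 0.
Here the determinant is 0.
It vanishes, so the lines are concurrent at (-2, -6).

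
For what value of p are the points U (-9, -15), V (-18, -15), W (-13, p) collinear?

Collinearity: (W − U) must be parallel to (V − U) = (-9, 0).
Cross-multiplying the components: (p − (-15))·(-9) = (-4)·(0).
Solving gives p = -15.

-15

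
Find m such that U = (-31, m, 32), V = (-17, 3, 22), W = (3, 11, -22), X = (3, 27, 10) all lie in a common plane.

-13

Coplanarity ⇔ det[UV; UW; UX] = 0.
Expanding, this is linear in m: (640)m + (8320) = 0.
So m = -13.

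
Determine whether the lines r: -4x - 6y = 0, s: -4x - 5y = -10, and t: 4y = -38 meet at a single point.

No

The three lines meet at one point iff the augmented coefficient matrix [aᵢ bᵢ cᵢ] has rank < 3, i.e. its determinant vanishes.
Here the determinant is -8.
Nonzero, so no common point exists.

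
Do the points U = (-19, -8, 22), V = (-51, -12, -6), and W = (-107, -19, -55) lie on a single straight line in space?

UV = (-32, -4, -28), UW = (-88, -11, -77).
UV × UW = (0, 0, 0).
The cross product vanishes, so the three points are collinear.

Yes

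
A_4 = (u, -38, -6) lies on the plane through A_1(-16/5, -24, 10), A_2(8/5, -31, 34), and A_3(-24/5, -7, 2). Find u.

Coplanarity requires A_1A_2 · (A_1A_3 × A_1A_4) = 0.
A_1A_2 = (24/5, -7, 24), A_1A_3 = (-8/5, 17, -8); the triple product is linear in u with coefficient -352 and constant term -11264/5.
Setting it to zero: u = -32/5.

-32/5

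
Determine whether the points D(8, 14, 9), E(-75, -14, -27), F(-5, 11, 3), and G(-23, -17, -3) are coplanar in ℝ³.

No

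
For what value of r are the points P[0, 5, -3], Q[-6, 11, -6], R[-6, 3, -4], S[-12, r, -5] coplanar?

1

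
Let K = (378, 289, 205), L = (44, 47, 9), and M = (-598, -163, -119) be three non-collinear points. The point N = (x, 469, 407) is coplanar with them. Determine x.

156

The plane through K, L, M has equation −10184x + 83080y − 85224z = 2689648.
Substituting N: (-10184)x + (4278352) = 2689648, so x = 156.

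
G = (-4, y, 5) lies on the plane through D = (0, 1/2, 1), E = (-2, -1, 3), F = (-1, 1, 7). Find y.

-5/2

The plane through D, E, F has equation −10x + 10y − (5/2)z = 5/2.
Substituting G: (10)y + (55/2) = 5/2, so y = -5/2.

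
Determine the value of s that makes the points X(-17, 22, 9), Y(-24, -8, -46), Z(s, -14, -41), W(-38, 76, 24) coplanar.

The points are coplanar iff XY · (XZ × XW) = 0.
Expanding, this is linear in s: (-2520)s + (-47880) = 0.
So s = -19.

-19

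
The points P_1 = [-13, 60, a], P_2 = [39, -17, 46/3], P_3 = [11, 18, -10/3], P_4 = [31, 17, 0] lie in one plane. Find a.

-73/3

The points are coplanar iff P_1P_2 · (P_1P_3 × P_1P_4) = 0.
Expanding, this is linear in a: (672)a + (16352) = 0.
So a = -73/3.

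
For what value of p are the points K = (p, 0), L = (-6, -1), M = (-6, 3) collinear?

-6

Collinearity: (K − L) must be parallel to (M − L) = (0, 4).
Cross-multiplying the components: (p − (-6))·(4) = (1)·(0).
Solving gives p = -6.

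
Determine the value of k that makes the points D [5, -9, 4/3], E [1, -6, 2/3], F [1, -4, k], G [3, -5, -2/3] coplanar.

-2/3

The points are coplanar iff DE · (DF × DG) = 0.
Expanding, this is linear in k: (10)k + (20/3) = 0.
So k = -2/3.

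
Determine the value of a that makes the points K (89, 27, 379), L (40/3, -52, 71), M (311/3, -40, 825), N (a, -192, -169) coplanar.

Normal to plane KLM: n = (-55870, 29230, 18685/3); plane equation n·P = -5468045/3.
Requiring n·N = -5468045/3: (-55870)a + (-19994245/3) = -5468045/3.
So a = -260/3.

-260/3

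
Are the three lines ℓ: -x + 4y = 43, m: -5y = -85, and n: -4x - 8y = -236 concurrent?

Intersecting ℓ and m: solving the 2×2 system gives (x, y) = (25, 17).
Substitute into n: (-4)(25) + (-8)(17) = -236.
This equals -236, so (25, 17) lies on all three lines and they are concurrent.

Yes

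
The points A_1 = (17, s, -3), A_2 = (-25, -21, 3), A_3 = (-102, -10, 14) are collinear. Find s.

Direction A_2A_3 = (-77, 11, 11). From the x-coordinate of A_1, the parameter along the line is τ = (17 − (-25))/(-77) = -6/11.
Then s = (-21) + (-6/11)·(11) = -27.

-27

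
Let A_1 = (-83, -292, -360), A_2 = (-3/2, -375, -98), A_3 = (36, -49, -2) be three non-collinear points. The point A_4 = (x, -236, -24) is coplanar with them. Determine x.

25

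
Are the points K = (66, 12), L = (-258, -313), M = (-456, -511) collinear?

No

KL = (-324, -325), KM = (-522, -523).
If collinear, KM would be a scalar multiple of KL. But (-324)·(-523) ≠ (-325)·(-522) (difference -198), so they are not parallel; the points are not collinear.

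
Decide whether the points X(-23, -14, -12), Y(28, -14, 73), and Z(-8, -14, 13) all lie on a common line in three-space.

XY = (51, 0, 85), XZ = (15, 0, 25).
XY × XZ = (0, 0, 0).
The cross product vanishes, so the three points are collinear.

Yes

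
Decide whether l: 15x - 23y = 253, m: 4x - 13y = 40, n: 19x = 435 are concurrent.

Lines aᵢx + bᵢy = cᵢ with pairwise distinct directions are concurrent exactly when det[aᵢ bᵢ cᵢ] = 0.
Here the determinant is 206.
Nonzero, so no common point exists.

No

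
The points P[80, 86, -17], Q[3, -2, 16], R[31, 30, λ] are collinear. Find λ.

Collinearity requires PQ × PR = 0; each component is linear in λ.
The x-component gives (-88)λ + (352) = 0, so λ = 4.
The remaining components then also vanish.

4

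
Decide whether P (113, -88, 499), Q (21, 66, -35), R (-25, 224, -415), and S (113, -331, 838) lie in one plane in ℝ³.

A normal to the plane through P, Q, R is n = PQ × PR = (25852, -10396, -7452).
The plane has equation n·X = 117576. For S: n·S = 117576.
Equal, so S lies in the plane and all four are coplanar.

Yes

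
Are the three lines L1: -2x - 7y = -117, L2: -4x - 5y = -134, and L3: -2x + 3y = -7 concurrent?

No

The three lines meet at one point iff the augmented coefficient matrix [aᵢ bᵢ cᵢ] has rank < 3, i.e. its determinant vanishes.
Here the determinant is 20.
Nonzero, so no common point exists.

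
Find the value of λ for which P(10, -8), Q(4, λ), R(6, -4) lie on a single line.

Collinearity: (Q − P) must be parallel to (R − P) = (-4, 4).
Cross-multiplying the components: (λ − (-8))·(-4) = (-6)·(4).
Solving gives λ = -2.

-2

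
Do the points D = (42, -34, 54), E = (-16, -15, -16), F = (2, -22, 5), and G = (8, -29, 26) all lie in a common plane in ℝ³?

With D as base: DE = (-58, 19, -70), DF = (-40, 12, -49), DG = (-34, 5, -28).
DF × DG = (-91, 546, 208).
DE · (DF × DG) = 1092.
Since 1092 ≠ 0, the four points are not coplanar.

No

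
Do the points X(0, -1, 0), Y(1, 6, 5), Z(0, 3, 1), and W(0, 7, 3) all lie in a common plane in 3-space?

With X as base: XY = (1, 7, 5), XZ = (0, 4, 1), XW = (0, 8, 3).
XZ × XW = (4, 0, 0).
XY · (XZ × XW) = 4.
Since 4 ≠ 0, the four points are not coplanar.

No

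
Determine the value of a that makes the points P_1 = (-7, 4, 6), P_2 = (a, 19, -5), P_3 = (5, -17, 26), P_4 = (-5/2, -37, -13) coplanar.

-29/2

Normal to plane P_1P_3P_4: n = (1219, 318, -795/2); plane equation n·P = -9646.
Requiring n·P_2 = -9646: (1219)a + (16059/2) = -9646.
So a = -29/2.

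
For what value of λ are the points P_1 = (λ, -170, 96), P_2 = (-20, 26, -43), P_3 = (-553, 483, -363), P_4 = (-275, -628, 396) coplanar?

Coplanarity ⇔ det[P_1P_2; P_1P_3; P_1P_4] = 0.
Expanding, this is linear in λ: (8657)λ + (-2623071) = 0.
So λ = 303.

303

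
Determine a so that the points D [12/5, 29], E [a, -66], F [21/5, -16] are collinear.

31/5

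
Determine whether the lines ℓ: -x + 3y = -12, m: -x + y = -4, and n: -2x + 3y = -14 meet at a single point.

No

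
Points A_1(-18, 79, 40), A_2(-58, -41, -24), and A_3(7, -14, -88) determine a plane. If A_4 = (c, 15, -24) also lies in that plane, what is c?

-18

The plane through A_1, A_2, A_3 has equation 9408x − 6720y + 6720z = -431424.
Substituting A_4: (9408)c + (-262080) = -431424, so c = -18.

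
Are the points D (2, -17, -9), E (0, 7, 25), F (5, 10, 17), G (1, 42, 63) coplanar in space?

No

The four points are coplanar iff the 3×3 determinant with rows DE, DF, DG is zero.
Rows: (-2, 24, 34), (3, 27, 26), (-1, 59, 72).
Expanding along the first row: (-2)(410) − (24)(242) + (34)(204) = 308.
Nonzero ⇒ not coplanar.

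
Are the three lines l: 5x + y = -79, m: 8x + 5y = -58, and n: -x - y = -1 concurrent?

No

Lines aᵢx + bᵢy = cᵢ with pairwise distinct directions are concurrent exactly when det[aᵢ bᵢ cᵢ] = 0.
Here the determinant is -12.
Nonzero, so no common point exists.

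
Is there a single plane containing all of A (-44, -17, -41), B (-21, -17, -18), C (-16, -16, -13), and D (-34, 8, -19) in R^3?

No

A normal to the plane through A, B, C is n = AB × AC = (-23, 0, 23).
The plane has equation n·P = 69. For D: n·D = 345.
345 ≠ 69, so D is off the plane.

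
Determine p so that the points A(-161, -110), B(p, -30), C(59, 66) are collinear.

Collinearity: (B − A) must be parallel to (C − A) = (220, 176).
Cross-multiplying the components: (p − (-161))·(176) = (80)·(220).
Solving gives p = -61.

-61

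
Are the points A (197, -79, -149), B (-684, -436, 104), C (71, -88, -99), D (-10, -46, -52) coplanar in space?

With A as base: AB = (-881, -357, 253), AC = (-126, -9, 50), AD = (-207, 33, 97).
AC × AD = (-2523, 1872, -6021).
AB · (AC × AD) = 31146.
Since 31146 ≠ 0, the four points are not coplanar.

No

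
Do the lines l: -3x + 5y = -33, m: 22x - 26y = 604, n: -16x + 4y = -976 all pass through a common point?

No

Intersecting l and m: solving the 2×2 system gives (x, y) = (1081/16, 543/16).
Substitute into n: (-16)(1081/16) + (4)(543/16) = -3781/4.
But n requires -976 ≠ -3781/4, so the three lines have no common point.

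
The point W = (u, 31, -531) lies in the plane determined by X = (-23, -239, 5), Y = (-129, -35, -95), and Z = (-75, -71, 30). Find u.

-296

A normal to the plane is n = XY × XZ = (21900, 7850, -7200).
W lies in the plane iff n · XW = 0.
This gives (21900)u + (6482400) = 0, so u = -296.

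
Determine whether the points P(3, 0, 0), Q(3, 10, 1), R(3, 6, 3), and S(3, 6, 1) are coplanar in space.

With P as base: PQ = (0, 10, 1), PR = (0, 6, 3), PS = (0, 6, 1).
PR × PS = (-12, 0, 0).
PQ · (PR × PS) = 0.
The scalar triple product vanishes, so the four points are coplanar.

Yes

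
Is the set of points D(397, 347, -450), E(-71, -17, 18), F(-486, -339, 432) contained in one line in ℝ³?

DE = (-468, -364, 468), DF = (-883, -686, 882).
DE × DF = (0, -468, -364).
The cross product is nonzero, so the points do not lie on one line.

No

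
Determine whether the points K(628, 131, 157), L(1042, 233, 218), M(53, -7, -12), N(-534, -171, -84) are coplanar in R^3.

No

With K as base: KL = (414, 102, 61), KM = (-575, -138, -169), KN = (-1162, -302, -241).
KM × KN = (-17780, 57803, 13294).
KL · (KM × KN) = -654080.
Since -654080 ≠ 0, the four points are not coplanar.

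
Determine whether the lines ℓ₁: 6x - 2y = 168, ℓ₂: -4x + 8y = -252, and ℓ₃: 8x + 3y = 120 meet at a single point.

No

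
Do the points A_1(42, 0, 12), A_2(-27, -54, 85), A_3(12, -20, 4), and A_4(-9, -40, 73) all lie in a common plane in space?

A normal to the plane through A_1, A_2, A_3 is n = A_1A_2 × A_1A_3 = (1892, -2742, -240).
The plane has equation n·P = 76584. For A_4: n·A_4 = 75132.
75132 ≠ 76584, so A_4 is off the plane.

No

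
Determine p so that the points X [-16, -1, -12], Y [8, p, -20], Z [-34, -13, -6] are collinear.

Collinearity requires XY × XZ = 0; each component is linear in p.
The x-component gives (6)p + (-90) = 0, so p = 15.
The remaining components then also vanish.

15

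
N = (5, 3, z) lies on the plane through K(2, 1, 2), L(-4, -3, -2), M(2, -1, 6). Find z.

4

The plane through K, L, M has equation −24x + 24y + 12z = 0.
Substituting N: (12)z + (-48) = 0, so z = 4.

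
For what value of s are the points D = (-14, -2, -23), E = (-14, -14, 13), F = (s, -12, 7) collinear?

-14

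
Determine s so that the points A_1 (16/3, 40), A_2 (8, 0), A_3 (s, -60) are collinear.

12

The three points are collinear iff det[A_1A_2; A_1A_3] = 0.
This determinant is linear in s: (40)s + (-480) = 0, so s = 12.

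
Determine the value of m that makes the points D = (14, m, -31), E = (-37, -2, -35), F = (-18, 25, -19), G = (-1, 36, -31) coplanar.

The points are coplanar iff DE · (DF × DG) = 0.
Expanding, this is linear in m: (-500)m + (25500) = 0.
So m = 51.

51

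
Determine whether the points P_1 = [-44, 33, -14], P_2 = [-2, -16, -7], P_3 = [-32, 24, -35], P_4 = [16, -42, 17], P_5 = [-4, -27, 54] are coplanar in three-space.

No

The plane through P_1, P_2, P_3 has normal n = P_1P_2 × P_1P_3 = (1092, 966, 210) and equation n·P = -19110.
Checking the remaining points: n·P_4 = -19530, n·P_5 = -19110.
Since n·P_4 = -19530 ≠ -19110, P_4 is off the plane and the points are not all coplanar.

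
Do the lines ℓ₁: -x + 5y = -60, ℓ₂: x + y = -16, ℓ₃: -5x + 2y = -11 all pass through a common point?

No

Intersecting ℓ₁ and ℓ₂: solving the 2×2 system gives (x, y) = (-10/3, -38/3).
Substitute into ℓ₃: (-5)(-10/3) + (2)(-38/3) = -26/3.
But ℓ₃ requires -11 ≠ -26/3, so the three lines have no common point.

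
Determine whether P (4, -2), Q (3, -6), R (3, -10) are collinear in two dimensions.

PQ = (-1, -4), PR = (-1, -8).
Twice the signed area of △PQR is (-1)(-8) − (-4)(-1) = 4.
The area is nonzero, so the three points are not collinear.

No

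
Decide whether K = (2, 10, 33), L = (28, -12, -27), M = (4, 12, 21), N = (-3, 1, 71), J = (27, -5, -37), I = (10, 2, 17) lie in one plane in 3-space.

The plane through K, L, M has normal n = KL × KM = (384, 192, 96) and equation n·P = 5856.
Checking the remaining points: n·N = 5856, n·J = 5856, n·I = 5856.
All equal 5856, so all 6 points lie in one plane.

Yes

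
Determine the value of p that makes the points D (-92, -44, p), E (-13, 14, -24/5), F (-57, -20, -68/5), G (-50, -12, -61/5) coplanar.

-103/5

Coplanarity ⇔ det[DE; DF; DG] = 0.
Expanding, this is linear in p: (114)p + (11742/5) = 0.
So p = -103/5.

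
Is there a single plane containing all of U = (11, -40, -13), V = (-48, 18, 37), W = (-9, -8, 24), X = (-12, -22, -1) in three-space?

Yes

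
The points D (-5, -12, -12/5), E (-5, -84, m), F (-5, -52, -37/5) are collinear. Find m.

Direction DF = (0, -40, -5). From the y-coordinate of E, the parameter along the line is τ = (-84 − (-12))/(-40) = 9/5.
Then m = (-12/5) + 9/5·(-5) = -57/5.

-57/5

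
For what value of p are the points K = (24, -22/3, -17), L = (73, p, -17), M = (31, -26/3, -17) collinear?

Direction KM = (7, -4/3, 0). From the x-coordinate of L, the parameter along the line is τ = (73 − 24)/7 = 7.
Then p = (-22/3) + 7·(-4/3) = -50/3.

-50/3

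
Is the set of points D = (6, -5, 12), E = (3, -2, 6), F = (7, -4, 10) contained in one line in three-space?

DE = (-3, 3, -6), DF = (1, 1, -2).
DE × DF = (0, -12, -6).
The cross product is nonzero, so the points do not lie on one line.

No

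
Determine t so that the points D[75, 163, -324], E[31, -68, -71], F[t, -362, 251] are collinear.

Direction DE = (-44, -231, 253). From the y-coordinate of F, the parameter along the line is τ = (-362 − 163)/(-231) = 25/11.
Then t = 75 + 25/11·(-44) = -25.

-25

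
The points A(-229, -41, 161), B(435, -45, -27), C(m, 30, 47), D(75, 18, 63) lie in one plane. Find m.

123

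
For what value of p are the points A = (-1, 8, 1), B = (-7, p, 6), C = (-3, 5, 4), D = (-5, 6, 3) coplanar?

Coplanarity ⇔ det[AB; AC; AD] = 0.
Expanding, this is linear in p: (-8)p + (24) = 0.
So p = 3.

3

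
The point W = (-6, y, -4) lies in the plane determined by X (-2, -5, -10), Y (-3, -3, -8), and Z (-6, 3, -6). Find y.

3

A normal to the plane is n = XY × XZ = (-8, -4, 0).
W lies in the plane iff n · XW = 0.
This gives (-4)y + (12) = 0, so y = 3.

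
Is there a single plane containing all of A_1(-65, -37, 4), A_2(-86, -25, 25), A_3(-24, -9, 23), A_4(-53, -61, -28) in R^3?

Yes

A normal to the plane through A_1, A_2, A_3 is n = A_1A_2 × A_1A_3 = (-360, 1260, -1080).
The plane has equation n·P = -27540. For A_4: n·A_4 = -27540.
Equal, so A_4 lies in the plane and all four are coplanar.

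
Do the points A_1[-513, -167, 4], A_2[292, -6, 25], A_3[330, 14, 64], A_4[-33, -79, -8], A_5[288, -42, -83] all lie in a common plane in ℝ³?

Yes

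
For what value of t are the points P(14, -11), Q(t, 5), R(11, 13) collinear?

12

Collinearity: (Q − P) must be parallel to (R − P) = (-3, 24).
Cross-multiplying the components: (t − 14)·(24) = (16)·(-3).
Solving gives t = 12.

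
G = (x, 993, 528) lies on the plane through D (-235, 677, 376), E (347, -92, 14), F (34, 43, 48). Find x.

-451

Coplanarity requires DE · (DF × DG) = 0.
DE = (582, -769, -362), DF = (269, -634, -328); the triple product is linear in x with coefficient 22724 and constant term 10248524.
Setting it to zero: x = -451.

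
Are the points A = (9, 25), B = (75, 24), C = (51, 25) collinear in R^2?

No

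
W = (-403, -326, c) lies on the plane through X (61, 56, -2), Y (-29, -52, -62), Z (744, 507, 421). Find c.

Coplanarity requires XY · (XZ × XW) = 0.
XY = (-90, -108, -60), XZ = (683, 451, 423); the triple product is linear in c with coefficient 33174 and constant term 9819504.
Setting it to zero: c = -296.

-296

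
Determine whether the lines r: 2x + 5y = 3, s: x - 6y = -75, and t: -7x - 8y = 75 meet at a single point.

Yes

Intersecting r and s: solving the 2×2 system gives (x, y) = (-21, 9).
Substitute into t: (-7)(-21) + (-8)(9) = 75.
This equals 75, so (-21, 9) lies on all three lines and they are concurrent.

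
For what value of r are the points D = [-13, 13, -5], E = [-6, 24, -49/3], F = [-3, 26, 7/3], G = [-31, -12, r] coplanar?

Coplanarity ⇔ det[DE; DF; DG] = 0.
Expanding, this is linear in r: (-19)r + (-247/3) = 0.
So r = -13/3.

-13/3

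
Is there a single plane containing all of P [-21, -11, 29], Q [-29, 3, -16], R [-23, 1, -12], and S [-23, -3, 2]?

Yes

The four points are coplanar iff the 3×3 determinant with rows PQ, PR, PS is zero.
Rows: (-8, 14, -45), (-2, 12, -41), (-2, 8, -27).
Expanding along the first row: (-8)(4) − (14)(-28) + (-45)(8) = 0.
Zero determinant ⇒ coplanar.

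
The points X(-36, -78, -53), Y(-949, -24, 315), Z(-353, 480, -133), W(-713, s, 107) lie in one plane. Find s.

255

Normal to plane XYZ: n = (-209664, -189696, -492336); plane equation n·P = 48438000.
Requiring n·W = 48438000: (-189696)s + (96810480) = 48438000.
So s = 255.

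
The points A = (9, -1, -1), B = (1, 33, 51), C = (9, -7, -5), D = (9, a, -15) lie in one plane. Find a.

-22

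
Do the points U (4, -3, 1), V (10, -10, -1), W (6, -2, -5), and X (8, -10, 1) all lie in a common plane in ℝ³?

The four points are coplanar iff the 3×3 determinant with rows UV, UW, UX is zero.
Rows: (6, -7, -2), (2, 1, -6), (4, -7, 0).
Expanding along the first row: (6)(-42) − (-7)(24) + (-2)(-18) = -48.
Nonzero ⇒ not coplanar.

No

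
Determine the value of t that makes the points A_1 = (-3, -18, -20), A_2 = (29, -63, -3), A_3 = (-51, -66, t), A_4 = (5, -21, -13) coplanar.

Normal to plane A_1A_2A_4: n = (-264, -88, 264); plane equation n·P = -2904.
Requiring n·A_3 = -2904: (264)t + (19272) = -2904.
So t = -84.

-84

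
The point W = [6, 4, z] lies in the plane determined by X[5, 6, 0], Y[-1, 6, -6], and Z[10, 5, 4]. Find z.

A normal to the plane is n = XY × XZ = (-6, -6, 6).
W lies in the plane iff n · XW = 0.
This gives (6)z + (6) = 0, so z = -1.

-1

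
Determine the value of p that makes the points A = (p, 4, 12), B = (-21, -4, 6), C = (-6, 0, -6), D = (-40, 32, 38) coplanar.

-24

The points are coplanar iff AB · (AC × AD) = 0.
Expanding, this is linear in p: (-560)p + (-13440) = 0.
So p = -24.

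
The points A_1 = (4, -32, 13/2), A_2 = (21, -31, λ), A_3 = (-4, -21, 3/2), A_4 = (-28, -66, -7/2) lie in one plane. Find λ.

14

Coplanarity ⇔ det[A_1A_2; A_1A_3; A_1A_4] = 0.
Expanding, this is linear in λ: (624)λ + (-8736) = 0.
So λ = 14.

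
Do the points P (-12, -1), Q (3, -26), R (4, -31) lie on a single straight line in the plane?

No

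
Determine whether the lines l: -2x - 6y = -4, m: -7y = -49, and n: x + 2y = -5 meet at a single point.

Intersecting l and m: solving the 2×2 system gives (x, y) = (-19, 7).
Substitute into n: (1)(-19) + (2)(7) = -5.
This equals -5, so (-19, 7) lies on all three lines and they are concurrent.

Yes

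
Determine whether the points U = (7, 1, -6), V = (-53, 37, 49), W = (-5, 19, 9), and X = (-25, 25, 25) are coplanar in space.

No

With U as base: UV = (-60, 36, 55), UW = (-12, 18, 15), UX = (-32, 24, 31).
UW × UX = (198, -108, 288).
UV · (UW × UX) = 72.
Since 72 ≠ 0, the four points are not coplanar.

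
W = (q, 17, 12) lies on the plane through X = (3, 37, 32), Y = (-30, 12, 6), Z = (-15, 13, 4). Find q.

-27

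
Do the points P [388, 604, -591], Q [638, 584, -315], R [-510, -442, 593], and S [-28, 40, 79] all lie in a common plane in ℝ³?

No

The four points are coplanar iff the 3×3 determinant with rows PQ, PR, PS is zero.
Rows: (250, -20, 276), (-898, -1046, 1184), (-416, -564, 670).
Expanding along the first row: (250)(-33044) − (-20)(-109116) + (276)(71336) = 9245416.
Nonzero ⇒ not coplanar.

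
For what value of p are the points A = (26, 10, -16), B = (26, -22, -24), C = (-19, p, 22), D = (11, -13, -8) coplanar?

-3

Normal to plane ABD: n = (-440, 120, -480); plane equation n·P = -2560.
Requiring n·C = -2560: (120)p + (-2200) = -2560.
So p = -3.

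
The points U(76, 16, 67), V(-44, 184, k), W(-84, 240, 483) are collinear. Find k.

379

Direction UW = (-160, 224, 416). From the x-coordinate of V, the parameter along the line is τ = (-44 − 76)/(-160) = 3/4.
Then k = 67 + 3/4·(416) = 379.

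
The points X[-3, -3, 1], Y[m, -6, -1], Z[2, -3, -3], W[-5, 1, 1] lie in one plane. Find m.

Normal to plane XZW: n = (16, 8, 20); plane equation n·P = -52.
Requiring n·Y = -52: (16)m + (-68) = -52.
So m = 1.

1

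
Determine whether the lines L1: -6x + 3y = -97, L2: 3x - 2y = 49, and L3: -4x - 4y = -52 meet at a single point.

No

Intersecting L1 and L2: solving the 2×2 system gives (x, y) = (47/3, -1).
Substitute into L3: (-4)(47/3) + (-4)(-1) = -176/3.
But L3 requires -52 ≠ -176/3, so the three lines have no common point.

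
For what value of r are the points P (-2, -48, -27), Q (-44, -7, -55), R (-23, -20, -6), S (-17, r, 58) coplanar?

Coplanarity ⇔ det[PQ; PR; PS] = 0.
Expanding, this is linear in r: (1470)r + (19110) = 0.
So r = -13.

-13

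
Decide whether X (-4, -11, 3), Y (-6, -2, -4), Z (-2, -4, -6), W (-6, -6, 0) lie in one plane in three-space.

Yes

A normal to the plane through X, Y, Z is n = XY × XZ = (-32, -32, -32).
The plane has equation n·P = 384. For W: n·W = 384.
Equal, so W lies in the plane and all four are coplanar.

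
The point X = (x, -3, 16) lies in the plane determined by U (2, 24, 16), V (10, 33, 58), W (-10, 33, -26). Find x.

A normal to the plane is n = UV × UW = (-756, -168, 180).
X lies in the plane iff n · UX = 0.
This gives (-756)x + (6048) = 0, so x = 8.

8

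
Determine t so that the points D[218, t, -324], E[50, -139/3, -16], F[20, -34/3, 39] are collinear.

Collinearity requires DE × DF = 0; each component is linear in t.
The x-component gives (-55)t + (-39985/3) = 0, so t = -727/3.
The remaining components then also vanish.

-727/3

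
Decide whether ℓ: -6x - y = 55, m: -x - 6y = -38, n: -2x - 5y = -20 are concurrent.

Intersecting ℓ and m: solving the 2×2 system gives (x, y) = (-368/35, 283/35).
Substitute into n: (-2)(-368/35) + (-5)(283/35) = -97/5.
But n requires -20 ≠ -97/5, so the three lines have no common point.

No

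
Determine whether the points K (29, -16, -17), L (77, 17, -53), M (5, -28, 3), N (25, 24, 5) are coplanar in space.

Yes

With K as base: KL = (48, 33, -36), KM = (-24, -12, 20), KN = (-4, 40, 22).
KM × KN = (-1064, 448, -1008).
KL · (KM × KN) = 0.
The scalar triple product vanishes, so the four points are coplanar.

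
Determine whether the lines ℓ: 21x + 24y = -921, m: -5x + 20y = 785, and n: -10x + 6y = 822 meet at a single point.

Intersecting ℓ and m: solving the 2×2 system gives (x, y) = (-69, 22).
Substitute into n: (-10)(-69) + (6)(22) = 822.
This equals 822, so (-69, 22) lies on all three lines and they are concurrent.

Yes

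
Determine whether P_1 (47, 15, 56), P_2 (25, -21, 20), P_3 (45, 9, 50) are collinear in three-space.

No

P_1P_2 = (-22, -36, -36), P_1P_3 = (-2, -6, -6).
Comparing components 3 and 1: (-36)(-2) − (-22)(-6) = -60 ≠ 0, so P_1P_2 and P_1P_3 are not parallel and the points are not collinear.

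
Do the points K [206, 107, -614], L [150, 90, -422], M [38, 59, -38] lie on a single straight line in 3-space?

No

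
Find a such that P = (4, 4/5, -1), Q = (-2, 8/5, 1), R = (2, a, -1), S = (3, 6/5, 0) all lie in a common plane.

4/5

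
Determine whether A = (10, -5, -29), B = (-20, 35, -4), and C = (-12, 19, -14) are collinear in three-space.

AB = (-30, 40, 25), AC = (-22, 24, 15).
AB × AC = (0, -100, 160).
The cross product is nonzero, so the points do not lie on one line.

No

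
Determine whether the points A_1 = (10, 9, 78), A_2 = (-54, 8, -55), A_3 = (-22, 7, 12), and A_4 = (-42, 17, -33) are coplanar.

The four points are coplanar iff the 3×3 determinant with rows A_1A_2, A_1A_3, A_1A_4 is zero.
Rows: (-64, -1, -133), (-32, -2, -66), (-52, 8, -111).
Expanding along the first row: (-64)(750) − (-1)(120) + (-133)(-360) = 0.
Zero determinant ⇒ coplanar.

Yes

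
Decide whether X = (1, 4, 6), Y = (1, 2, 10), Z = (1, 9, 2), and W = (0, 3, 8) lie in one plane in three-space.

With X as base: XY = (0, -2, 4), XZ = (0, 5, -4), XW = (-1, -1, 2).
XZ × XW = (6, 4, 5).
XY · (XZ × XW) = 12.
Since 12 ≠ 0, the four points are not coplanar.

No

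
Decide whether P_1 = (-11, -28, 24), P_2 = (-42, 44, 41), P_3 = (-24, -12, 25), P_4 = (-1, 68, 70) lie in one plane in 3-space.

The four points are coplanar iff the 3×3 determinant with rows P_1P_2, P_1P_3, P_1P_4 is zero.
Rows: (-31, 72, 17), (-13, 16, 1), (10, 96, 46).
Expanding along the first row: (-31)(640) − (72)(-608) + (17)(-1408) = 0.
Zero determinant ⇒ coplanar.

Yes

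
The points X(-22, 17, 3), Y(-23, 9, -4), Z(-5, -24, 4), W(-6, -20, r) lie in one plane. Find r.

5

Normal to plane XYZ: n = (-295, -118, 177); plane equation n·P = 5015.
Requiring n·W = 5015: (177)r + (4130) = 5015.
So r = 5.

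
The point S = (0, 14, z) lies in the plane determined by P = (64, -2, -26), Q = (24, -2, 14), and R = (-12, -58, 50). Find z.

38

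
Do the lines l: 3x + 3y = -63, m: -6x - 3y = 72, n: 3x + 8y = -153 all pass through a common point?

Yes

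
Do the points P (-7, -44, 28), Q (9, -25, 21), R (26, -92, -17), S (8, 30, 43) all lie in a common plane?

With P as base: PQ = (16, 19, -7), PR = (33, -48, -45), PS = (15, 74, 15).
PR × PS = (2610, -1170, 3162).
PQ · (PR × PS) = -2604.
Since -2604 ≠ 0, the four points are not coplanar.

No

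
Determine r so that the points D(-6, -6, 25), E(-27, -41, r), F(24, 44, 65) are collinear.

-3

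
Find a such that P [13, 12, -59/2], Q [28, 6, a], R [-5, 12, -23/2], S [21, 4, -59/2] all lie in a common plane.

Normal to plane PRS: n = (144, 144, 144); plane equation n·X = -648.
Requiring n·Q = -648: (144)a + (4896) = -648.
So a = -77/2.

-77/2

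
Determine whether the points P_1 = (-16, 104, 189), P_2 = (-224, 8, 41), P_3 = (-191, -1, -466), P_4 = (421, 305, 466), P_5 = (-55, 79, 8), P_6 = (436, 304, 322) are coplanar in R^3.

No

The plane through P_1, P_2, P_3 has normal n = P_1P_2 × P_1P_3 = (47340, -110340, 5040) and equation n·P = -11280240.
Checking the remaining points: n·P_4 = -11374920, n·P_5 = -11280240, n·P_6 = -11280240.
Since n·P_4 = -11374920 ≠ -11280240, P_4 is off the plane and the points are not all coplanar.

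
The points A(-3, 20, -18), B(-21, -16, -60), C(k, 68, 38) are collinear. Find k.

Direction AB = (-18, -36, -42). From the y-coordinate of C, the parameter along the line is τ = (68 − 20)/(-36) = -4/3.
Then k = (-3) + (-4/3)·(-18) = 21.

21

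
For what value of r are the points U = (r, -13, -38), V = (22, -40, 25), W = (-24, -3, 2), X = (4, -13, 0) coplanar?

The points are coplanar iff UV · (UW × UX) = 0.
Expanding, this is linear in r: (304)r + (-23104) = 0.
So r = 76.

76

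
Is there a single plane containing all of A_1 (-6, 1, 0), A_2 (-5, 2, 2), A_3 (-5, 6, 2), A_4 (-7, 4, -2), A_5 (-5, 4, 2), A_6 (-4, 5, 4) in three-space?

The plane through A_1, A_2, A_3 has normal n = A_1A_2 × A_1A_3 = (-8, 0, 4) and equation n·P = 48.
Checking the remaining points: n·A_4 = 48, n·A_5 = 48, n·A_6 = 48.
All equal 48, so all 6 points lie in one plane.

Yes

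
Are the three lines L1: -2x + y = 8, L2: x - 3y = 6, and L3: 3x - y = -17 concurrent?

Intersecting L1 and L2: solving the 2×2 system gives (x, y) = (-6, -4).
Substitute into L3: (3)(-6) + (-1)(-4) = -14.
But L3 requires -17 ≠ -14, so the three lines have no common point.

No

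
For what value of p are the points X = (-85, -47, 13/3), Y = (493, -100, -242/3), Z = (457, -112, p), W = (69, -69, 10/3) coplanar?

The points are coplanar iff XY · (XZ × XW) = 0.
Expanding, this is linear in p: (4554)p + (151800) = 0.
So p = -100/3.

-100/3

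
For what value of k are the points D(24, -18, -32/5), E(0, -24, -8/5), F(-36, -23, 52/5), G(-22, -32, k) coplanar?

8/5

Normal to plane DEF: n = (-384/5, 576/5, -240); plane equation n·P = -11904/5.
Requiring n·G = -11904/5: (-240)k + (-9984/5) = -11904/5.
So k = 8/5.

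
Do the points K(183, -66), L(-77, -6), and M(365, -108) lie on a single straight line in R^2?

Yes

KL = (-260, 60), KM = (182, -42).
Checking proportionality: KM = -7/10·KL, so the vectors are parallel and the points are collinear.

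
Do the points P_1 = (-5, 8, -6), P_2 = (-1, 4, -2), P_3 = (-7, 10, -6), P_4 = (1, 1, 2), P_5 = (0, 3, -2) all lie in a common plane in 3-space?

No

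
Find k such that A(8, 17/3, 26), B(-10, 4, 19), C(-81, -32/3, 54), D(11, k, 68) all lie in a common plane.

Normal to plane ABC: n = (-161, 1127, 437/3); plane equation n·P = 26657/3.
Requiring n·D = 26657/3: (1127)k + (24403/3) = 26657/3.
So k = 2/3.

2/3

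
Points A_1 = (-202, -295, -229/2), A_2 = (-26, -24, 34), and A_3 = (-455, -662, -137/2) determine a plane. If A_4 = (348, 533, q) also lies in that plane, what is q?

Coplanarity requires A_1A_2 · (A_1A_3 × A_1A_4) = 0.
A_1A_2 = (176, 271, 297/2), A_1A_3 = (-253, -367, 46); the triple product is linear in q with coefficient 3971 and constant term -1052315/2.
Setting it to zero: q = 265/2.

265/2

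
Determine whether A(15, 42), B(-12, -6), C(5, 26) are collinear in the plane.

AB = (-27, -48), AC = (-10, -16).
If collinear, AC would be a scalar multiple of AB. But (-27)·(-16) ≠ (-48)·(-10) (difference -48), so they are not parallel; the points are not collinear.

No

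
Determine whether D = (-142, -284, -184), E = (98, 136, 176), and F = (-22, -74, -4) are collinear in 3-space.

Yes

DE = (240, 420, 360), DF = (120, 210, 180).
Each component of DF is 1/2 times the corresponding component of DE, so DF = 1/2·DE and the points are collinear.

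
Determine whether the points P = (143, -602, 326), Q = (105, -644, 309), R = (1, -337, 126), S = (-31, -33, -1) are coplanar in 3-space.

No

The four points are coplanar iff the 3×3 determinant with rows PQ, PR, PS is zero.
Rows: (-38, -42, -17), (-142, 265, -200), (-174, 569, -327).
Expanding along the first row: (-38)(27145) − (-42)(11634) + (-17)(-34688) = 46814.
Nonzero ⇒ not coplanar.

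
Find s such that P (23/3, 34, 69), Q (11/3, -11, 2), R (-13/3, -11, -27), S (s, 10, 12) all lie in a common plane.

-1/3

The points are coplanar iff PQ · (PR × PS) = 0.
Expanding, this is linear in s: (1305)s + (435) = 0.
So s = -1/3.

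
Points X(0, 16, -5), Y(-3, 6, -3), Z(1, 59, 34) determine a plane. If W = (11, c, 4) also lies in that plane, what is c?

The plane through X, Y, Z has equation −476x + 119y − 119z = 2499.
Substituting W: (119)c + (-5712) = 2499, so c = 69.

69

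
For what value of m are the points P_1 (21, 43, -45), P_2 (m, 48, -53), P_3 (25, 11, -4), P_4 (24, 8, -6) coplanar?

20

Normal to plane P_1P_3P_4: n = (187, -33, -44); plane equation n·P = 4488.
Requiring n·P_2 = 4488: (187)m + (748) = 4488.
So m = 20.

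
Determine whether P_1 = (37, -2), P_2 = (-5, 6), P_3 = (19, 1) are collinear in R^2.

P_1P_2 = (-42, 8), P_1P_3 = (-18, 3).
det[P_1P_2; P_1P_3] = (-42)(3) − (8)(-18) = 18.
The determinant is nonzero, so they are not collinear.

No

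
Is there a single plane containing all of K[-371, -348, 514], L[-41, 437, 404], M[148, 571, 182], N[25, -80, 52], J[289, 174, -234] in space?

No

The plane through K, L, M has normal n = KL × KM = (-159530, 52470, -104145) and equation n·P = -12604460.
Checking the remaining points: n·N = -13601390, n·J = -12604460.
Since n·N = -13601390 ≠ -12604460, N is off the plane and the points are not all coplanar.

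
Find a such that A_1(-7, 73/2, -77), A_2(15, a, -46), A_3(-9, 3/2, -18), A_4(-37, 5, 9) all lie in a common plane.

3/2

The points are coplanar iff A_1A_2 · (A_1A_3 × A_1A_4) = 0.
Expanding, this is linear in a: (-1598)a + (2397) = 0.
So a = 3/2.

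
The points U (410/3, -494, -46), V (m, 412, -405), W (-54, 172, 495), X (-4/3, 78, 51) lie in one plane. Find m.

-46

Normal to plane UWX: n = (-244850, -168490/3, -51460/3); plane equation n·P = -14787280/3.
Requiring n·V = -14787280/3: (-244850)m + (-48576580/3) = -14787280/3.
So m = -46.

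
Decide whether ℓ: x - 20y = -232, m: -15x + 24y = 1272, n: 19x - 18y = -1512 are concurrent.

Lines aᵢx + bᵢy = cᵢ with pairwise distinct directions are concurrent exactly when det[aᵢ bᵢ cᵢ] = 0.
Here the determinant is 0.
It vanishes, so the lines are concurrent at (-72, 8).

Yes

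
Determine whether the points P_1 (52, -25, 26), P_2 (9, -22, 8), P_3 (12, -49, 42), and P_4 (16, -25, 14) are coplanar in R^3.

Yes

With P_1 as base: P_1P_2 = (-43, 3, -18), P_1P_3 = (-40, -24, 16), P_1P_4 = (-36, 0, -12).
P_1P_3 × P_1P_4 = (288, -1056, -864).
P_1P_2 · (P_1P_3 × P_1P_4) = 0.
The scalar triple product vanishes, so the four points are coplanar.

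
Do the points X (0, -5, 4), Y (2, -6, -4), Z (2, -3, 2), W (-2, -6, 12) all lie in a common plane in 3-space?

A normal to the plane through X, Y, Z is n = XY × XZ = (18, -12, 6).
The plane has equation n·P = 84. For W: n·W = 108.
108 ≠ 84, so W is off the plane.

No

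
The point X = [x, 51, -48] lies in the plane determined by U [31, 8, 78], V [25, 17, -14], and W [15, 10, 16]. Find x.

Coplanarity requires UV · (UW × UX) = 0.
UV = (-6, 9, -92), UW = (-16, 2, -62); the triple product is linear in x with coefficient -374 and constant term 42262.
Setting it to zero: x = 113.

113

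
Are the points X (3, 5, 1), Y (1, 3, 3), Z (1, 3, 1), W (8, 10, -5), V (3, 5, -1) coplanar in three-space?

The plane through X, Y, Z has normal n = XY × XZ = (4, -4, 0) and equation n·P = -8.
Checking the remaining points: n·W = -8, n·V = -8.
All equal -8, so all 5 points lie in one plane.

Yes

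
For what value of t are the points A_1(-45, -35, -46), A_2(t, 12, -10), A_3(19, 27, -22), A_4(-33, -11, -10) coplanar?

-5

The points are coplanar iff A_1A_2 · (A_1A_3 × A_1A_4) = 0.
Expanding, this is linear in t: (1656)t + (8280) = 0.
So t = -5.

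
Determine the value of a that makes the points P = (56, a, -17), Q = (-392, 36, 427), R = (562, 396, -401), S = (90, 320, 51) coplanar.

72

The points are coplanar iff PQ · (PR × PS) = 0.
Expanding, this is linear in a: (40392)a + (-2908224) = 0.
So a = 72.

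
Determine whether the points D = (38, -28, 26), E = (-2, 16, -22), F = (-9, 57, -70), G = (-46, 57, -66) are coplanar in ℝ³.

Yes

With D as base: DE = (-40, 44, -48), DF = (-47, 85, -96), DG = (-84, 85, -92).
DF × DG = (340, 3740, 3145).
DE · (DF × DG) = 0.
The scalar triple product vanishes, so the four points are coplanar.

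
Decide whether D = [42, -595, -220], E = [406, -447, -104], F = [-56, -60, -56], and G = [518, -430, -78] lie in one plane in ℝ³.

With D as base: DE = (364, 148, 116), DF = (-98, 535, 164), DG = (476, 165, 142).
DF × DG = (48910, 91980, -270830).
DE · (DF × DG) = 0.
The scalar triple product vanishes, so the four points are coplanar.

Yes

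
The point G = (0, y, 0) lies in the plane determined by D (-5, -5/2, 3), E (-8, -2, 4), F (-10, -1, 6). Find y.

Coplanarity requires DE · (DF × DG) = 0.
DE = (-3, 1/2, 1), DF = (-5, 3/2, 3); the triple product is linear in y with coefficient 4 and constant term 16.
Setting it to zero: y = -4.

-4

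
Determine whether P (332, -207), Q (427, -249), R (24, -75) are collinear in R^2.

No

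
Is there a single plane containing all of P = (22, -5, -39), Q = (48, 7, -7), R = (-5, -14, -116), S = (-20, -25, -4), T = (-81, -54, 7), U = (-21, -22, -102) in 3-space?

No

The plane through P, Q, R has normal n = PQ × PR = (-636, 1138, 90) and equation n·X = -23192.
Checking the remaining points: n·S = -16090, n·T = -9306, n·U = -20860.
Since n·S = -16090 ≠ -23192, S is off the plane and the points are not all coplanar.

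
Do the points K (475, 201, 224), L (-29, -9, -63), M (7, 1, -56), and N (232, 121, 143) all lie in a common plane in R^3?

With K as base: KL = (-504, -210, -287), KM = (-468, -200, -280), KN = (-243, -80, -81).
KM × KN = (-6200, 30132, -11160).
KL · (KM × KN) = 0.
The scalar triple product vanishes, so the four points are coplanar.

Yes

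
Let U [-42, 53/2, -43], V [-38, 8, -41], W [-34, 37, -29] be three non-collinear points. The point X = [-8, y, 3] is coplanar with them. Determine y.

A normal to the plane is n = UV × UW = (-280, -40, 190).
X lies in the plane iff n · UX = 0.
This gives (-40)y + (280) = 0, so y = 7.

7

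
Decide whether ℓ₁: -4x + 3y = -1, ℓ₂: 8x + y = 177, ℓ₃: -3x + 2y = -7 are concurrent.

Intersecting ℓ₁ and ℓ₂: solving the 2×2 system gives (x, y) = (19, 25).
Substitute into ℓ₃: (-3)(19) + (2)(25) = -7.
This equals -7, so (19, 25) lies on all three lines and they are concurrent.

Yes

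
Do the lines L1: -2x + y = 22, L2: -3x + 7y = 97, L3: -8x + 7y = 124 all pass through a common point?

Intersecting L1 and L2: solving the 2×2 system gives (x, y) = (-57/11, 128/11).
Substitute into L3: (-8)(-57/11) + (7)(128/11) = 1352/11.
But L3 requires 124 ≠ 1352/11, so the three lines have no common point.

No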